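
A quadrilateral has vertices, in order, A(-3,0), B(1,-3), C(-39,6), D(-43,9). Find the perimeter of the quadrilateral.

92

|AB| = √((4)² + (-3)²) = √25 = 5
|BC| = √((-40)² + (9)²) = √1681 = 41
|CD| = √((-4)² + (3)²) = √25 = 5
|DA| = √((40)² + (-9)²) = √1681 = 41
Perimeter = 5 + 41 + 5 + 41 = 92.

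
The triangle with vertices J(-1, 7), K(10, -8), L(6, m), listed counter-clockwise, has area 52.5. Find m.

The doubled signed area Σ (x_i y_{i+1} − x_{i+1} y_i) is linear in m.
With m=0 it equals 28; the coefficient of m is 11 (from the two edges through L).
So 11·m + 28 = 2·52.5 = 105 ⇒ m = 7.

7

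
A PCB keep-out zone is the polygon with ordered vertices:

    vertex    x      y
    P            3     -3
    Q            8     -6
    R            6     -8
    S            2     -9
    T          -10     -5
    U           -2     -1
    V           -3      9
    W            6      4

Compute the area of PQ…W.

Apply the shoelace formula: 2A = Σ (x_i·y_{i+1} − x_{i+1}·y_i), indices taken mod 8.
Σ = (6) + (-28) + (-38) + (-100) + (0) + (-21) + (-66) + (-30) = -277
Area = |Σ|/2 = 138.5.

138.5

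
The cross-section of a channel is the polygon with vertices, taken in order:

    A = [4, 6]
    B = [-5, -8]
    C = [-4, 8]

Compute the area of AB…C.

65

Apply the surveyor's formula: 2A = Σ (x_i·y_{i+1} − x_{i+1}·y_i), indices taken mod 3.
Σ = (-2) + (-72) + (-56) = -130
Area = |Σ|/2 = 65.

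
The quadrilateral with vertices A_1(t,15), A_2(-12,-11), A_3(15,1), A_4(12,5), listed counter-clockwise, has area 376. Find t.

-11

Write out the shoelace sum; only the two edges meeting at A_1 involve t:
2·Area = [(12·15 − t·5) + (t·(-11) − (-12)·15)] + 216
       = -16·t + 576 = 752
⇒ t = -11.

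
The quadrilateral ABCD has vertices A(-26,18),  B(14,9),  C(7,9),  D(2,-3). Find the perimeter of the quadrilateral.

|AB| = √((40)² + (-9)²) = √1681 = 41
|BC| = √((-7)² + (0)²) = √49 = 7
|CD| = √((-5)² + (-12)²) = √169 = 13
|DA| = √((-28)² + (21)²) = √1225 = 35
Perimeter = 41 + 7 + 13 + 35 = 96.

96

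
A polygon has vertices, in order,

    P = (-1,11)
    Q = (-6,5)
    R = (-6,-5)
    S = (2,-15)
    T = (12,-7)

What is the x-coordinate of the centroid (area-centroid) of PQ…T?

Apply the shoelace formula. First the cross-terms c_i = x_i·y_{i+1} − x_{i+1}·y_i:
  61, 60, 100, 166, 125  ⇒  2A = 512, A = 256.
Then Σ (x_i + x_{i+1})·c_i = 2152, so x̄ = 2152 / (6·256) = 269/192.

269/192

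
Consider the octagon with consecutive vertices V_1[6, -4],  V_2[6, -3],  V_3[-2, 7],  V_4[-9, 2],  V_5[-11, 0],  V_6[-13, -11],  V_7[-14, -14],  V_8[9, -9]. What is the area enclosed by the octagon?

271

Apply Gauss's area formula: 2A = Σ (x_i·y_{i+1} − x_{i+1}·y_i), indices taken mod 8.
Σ = (6) + (36) + (59) + (22) + (121) + (28) + (252) + (18) = 542
Area = |Σ|/2 = 271.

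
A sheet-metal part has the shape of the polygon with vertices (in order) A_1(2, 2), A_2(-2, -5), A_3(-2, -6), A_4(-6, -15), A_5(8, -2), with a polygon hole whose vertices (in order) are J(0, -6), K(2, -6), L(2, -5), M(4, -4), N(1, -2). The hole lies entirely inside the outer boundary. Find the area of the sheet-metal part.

63

Outer boundary:
Apply Gauss's area formula: 2A = Σ (x_i·y_{i+1} − x_{i+1}·y_i), indices taken mod 5.
Σ = (-6) + (2) + (-6) + (132) + (20) = 142
Area = |Σ|/2 = 71.
Hole:
Apply the surveyor's formula: 2A = Σ (x_i·y_{i+1} − x_{i+1}·y_i), indices taken mod 5.
Cross-terms: 12, 2, 12, -4, -6  ⇒  Σ = 16
Area = |Σ|/2 = 8.
Net area = 71 − 8 = 63.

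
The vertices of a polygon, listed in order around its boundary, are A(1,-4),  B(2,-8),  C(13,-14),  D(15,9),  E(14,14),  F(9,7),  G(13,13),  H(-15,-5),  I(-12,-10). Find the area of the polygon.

Cross-terms: 0, 76, 327, 84, -28, 26, 130, 90, 58  ⇒  Σ = 763
Area = |Σ|/2 = 381.5.

381.5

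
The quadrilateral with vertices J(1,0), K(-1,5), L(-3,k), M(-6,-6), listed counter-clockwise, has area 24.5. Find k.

Write out the shoelace sum; only the two edges meeting at L involve k:
2·Area = [((-1)·k − (-3)·5) + ((-3)·(-6) − (-6)·k)] + 11
       = 5·k + 44 = 49
⇒ k = 1.

1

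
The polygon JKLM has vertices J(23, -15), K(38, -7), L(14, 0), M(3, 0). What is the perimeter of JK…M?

|JK| = √((15)² + (8)²) = √289 = 17
|KL| = √((-24)² + (7)²) = √625 = 25
|LM| = √((-11)² + (0)²) = √121 = 11
|MJ| = √((20)² + (-15)²) = √625 = 25
Perimeter = 17 + 25 + 11 + 25 = 78.

78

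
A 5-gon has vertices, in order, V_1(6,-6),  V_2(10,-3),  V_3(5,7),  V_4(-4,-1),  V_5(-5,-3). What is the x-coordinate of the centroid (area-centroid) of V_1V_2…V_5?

Apply the surveyor's formula. First the cross-terms c_i = x_i·y_{i+1} − x_{i+1}·y_i:
  42, 85, 23, 7, 48  ⇒  2A = 205, A = 102.5.
Then Σ (x_i + x_{i+1})·c_i = 1955, so x̄ = 1955 / (6·102.5) = 391/123.

391/123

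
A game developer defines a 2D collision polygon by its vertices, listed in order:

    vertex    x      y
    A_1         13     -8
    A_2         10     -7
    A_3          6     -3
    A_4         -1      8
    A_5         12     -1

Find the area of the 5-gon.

66

Apply the shoelace (surveyor's) formula: 2A = Σ (x_i·y_{i+1} − x_{i+1}·y_i), indices taken mod 5.
A_1→A_2: (13)(-7) − (10)(-8) = -11
A_2→A_3: (10)(-3) − (6)(-7) = 12
A_3→A_4: (6)(8) − (-1)(-3) = 45
A_4→A_5: (-1)(-1) − (12)(8) = -95
A_5→A_1: (12)(-8) − (13)(-1) = -83
Σ = -132
Area = |Σ|/2 = 66.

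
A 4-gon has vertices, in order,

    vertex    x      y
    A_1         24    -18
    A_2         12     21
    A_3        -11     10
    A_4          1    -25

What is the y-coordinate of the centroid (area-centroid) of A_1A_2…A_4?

-380/137

Apply the shoelace formula. First the cross-terms c_i = x_i·y_{i+1} − x_{i+1}·y_i:
  720, 351, 265, 582  ⇒  2A = 1918, A = 959.
Then Σ (y_i + y_{i+1})·c_i = -15960, so ȳ = -15960 / (6·959) = -380/137.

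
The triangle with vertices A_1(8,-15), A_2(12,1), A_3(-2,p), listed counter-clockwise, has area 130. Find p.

Write out the shoelace sum; only the two edges meeting at A_3 involve p:
2·Area = [(12·p − (-2)·1) + ((-2)·(-15) − 8·p)] + 188
       = 4·p + 220 = 260
⇒ p = 10.

10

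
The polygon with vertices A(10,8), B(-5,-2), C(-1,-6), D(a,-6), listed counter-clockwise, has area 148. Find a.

Write out the shoelace sum; only the two edges meeting at D involve a:
2·Area = [((-1)·(-6) − a·(-6)) + (a·8 − 10·(-6))] + 48
       = 14·a + 114 = 296
⇒ a = 13.

13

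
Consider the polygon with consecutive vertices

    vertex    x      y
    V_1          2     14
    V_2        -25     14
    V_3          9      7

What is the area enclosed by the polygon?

94.5

Apply the shoelace (surveyor's) formula: 2A = Σ (x_i·y_{i+1} − x_{i+1}·y_i), indices taken mod 3.
Σ = (378) + (-301) + (112) = 189
Area = |Σ|/2 = 94.5.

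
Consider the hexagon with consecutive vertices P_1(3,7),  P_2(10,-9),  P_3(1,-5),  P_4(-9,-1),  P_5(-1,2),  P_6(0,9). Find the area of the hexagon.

119.5

Apply the surveyor's formula: 2A = Σ (x_i·y_{i+1} − x_{i+1}·y_i), indices taken mod 6.
P_1→P_2: (3)(-9) − (10)(7) = -97
P_2→P_3: (10)(-5) − (1)(-9) = -41
P_3→P_4: (1)(-1) − (-9)(-5) = -46
P_4→P_5: (-9)(2) − (-1)(-1) = -19
P_5→P_6: (-1)(9) − (0)(2) = -9
P_6→P_1: (0)(7) − (3)(9) = -27
Σ = -239
Area = |Σ|/2 = 119.5.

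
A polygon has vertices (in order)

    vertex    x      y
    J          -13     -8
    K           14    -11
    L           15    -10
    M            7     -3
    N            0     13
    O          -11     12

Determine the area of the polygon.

391.5

J→K: (-13)(-11) − (14)(-8) = 255
K→L: (14)(-10) − (15)(-11) = 25
L→M: (15)(-3) − (7)(-10) = 25
M→N: (7)(13) − (0)(-3) = 91
N→O: (0)(12) − (-11)(13) = 143
O→J: (-11)(-8) − (-13)(12) = 244
Σ = 783
Area = |Σ|/2 = 391.5.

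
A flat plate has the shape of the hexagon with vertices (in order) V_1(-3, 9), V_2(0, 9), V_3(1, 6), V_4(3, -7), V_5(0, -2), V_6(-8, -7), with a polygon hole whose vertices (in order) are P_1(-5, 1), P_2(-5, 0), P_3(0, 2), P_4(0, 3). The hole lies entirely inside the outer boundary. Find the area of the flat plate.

83

Outer boundary:
Apply the surveyor's formula: 2A = Σ (x_i·y_{i+1} − x_{i+1}·y_i), indices taken mod 6.
V_1→V_2: (-3)(9) − (0)(9) = -27
V_2→V_3: (0)(6) − (1)(9) = -9
V_3→V_4: (1)(-7) − (3)(6) = -25
V_4→V_5: (3)(-2) − (0)(-7) = -6
V_5→V_6: (0)(-7) − (-8)(-2) = -16
V_6→V_1: (-8)(9) − (-3)(-7) = -93
Σ = -176
Area = |Σ|/2 = 88.
Hole:
Apply the shoelace formula: 2A = Σ (x_i·y_{i+1} − x_{i+1}·y_i), indices taken mod 4.
P_1→P_2: (-5)(0) − (-5)(1) = 5
P_2→P_3: (-5)(2) − (0)(0) = -10
P_3→P_4: (0)(3) − (0)(2) = 0
P_4→P_1: (0)(1) − (-5)(3) = 15
Σ = 10
Area = |Σ|/2 = 5.
Net area = 88 − 5 = 83.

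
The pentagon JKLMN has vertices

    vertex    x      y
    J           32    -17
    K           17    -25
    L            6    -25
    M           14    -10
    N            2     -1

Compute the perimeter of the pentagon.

|JK| = √((-15)² + (-8)²) = √289 = 17
|KL| = √((-11)² + (0)²) = √121 = 11
|LM| = √((8)² + (15)²) = √289 = 17
|MN| = √((-12)² + (9)²) = √225 = 15
|NJ| = √((30)² + (-16)²) = √1156 = 34
Perimeter = 17 + 11 + 17 + 15 + 34 = 94.

94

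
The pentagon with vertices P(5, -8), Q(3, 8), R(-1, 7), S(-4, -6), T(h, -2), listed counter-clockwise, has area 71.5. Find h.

The doubled signed area Σ (x_i y_{i+1} − x_{i+1} y_i) is linear in h.
With h=0 it equals 145; the coefficient of h is -2 (from the two edges through T).
So -2·h + 145 = 2·71.5 = 143 ⇒ h = 1.

1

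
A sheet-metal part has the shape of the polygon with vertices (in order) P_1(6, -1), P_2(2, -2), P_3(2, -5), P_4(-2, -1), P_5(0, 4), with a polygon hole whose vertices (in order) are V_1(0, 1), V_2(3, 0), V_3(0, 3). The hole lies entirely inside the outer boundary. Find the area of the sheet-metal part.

27

Outer boundary:
Cross-terms: -10, -6, -12, -8, -24  ⇒  Σ = -60
Area = |Σ|/2 = 30.
Hole:
Cross-terms: -3, 9, 0  ⇒  Σ = 6
Area = |Σ|/2 = 3.
Net area = 30 − 3 = 27.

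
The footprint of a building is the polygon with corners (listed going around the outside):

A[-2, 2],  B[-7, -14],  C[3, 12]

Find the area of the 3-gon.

15

Apply the shoelace formula: 2A = Σ (x_i·y_{i+1} − x_{i+1}·y_i), indices taken mod 3.
Σ = (42) + (-42) + (30) = 30
Area = |Σ|/2 = 15.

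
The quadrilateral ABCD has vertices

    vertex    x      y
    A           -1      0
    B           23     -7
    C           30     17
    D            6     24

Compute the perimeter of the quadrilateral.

|AB| = √((24)² + (-7)²) = √625 = 25
|BC| = √((7)² + (24)²) = √625 = 25
|CD| = √((-24)² + (7)²) = √625 = 25
|DA| = √((-7)² + (-24)²) = √625 = 25
Perimeter = 25 + 25 + 25 + 25 = 100.

100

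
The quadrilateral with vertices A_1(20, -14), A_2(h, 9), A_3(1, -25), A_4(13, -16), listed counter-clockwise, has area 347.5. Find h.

The doubled signed area Σ (x_i y_{i+1} − x_{i+1} y_i) is linear in h.
With h=0 it equals 618; the coefficient of h is -11 (from the two edges through A_2).
So -11·h + 618 = 2·347.5 = 695 ⇒ h = -7.

-7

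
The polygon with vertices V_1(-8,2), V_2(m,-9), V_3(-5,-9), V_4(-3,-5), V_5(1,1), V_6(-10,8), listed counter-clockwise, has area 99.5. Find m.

-10

The doubled signed area Σ (x_i y_{i+1} − x_{i+1} y_i) is linear in m.
With m=0 it equals 89; the coefficient of m is -11 (from the two edges through V_2).
So -11·m + 89 = 2·99.5 = 199 ⇒ m = -10.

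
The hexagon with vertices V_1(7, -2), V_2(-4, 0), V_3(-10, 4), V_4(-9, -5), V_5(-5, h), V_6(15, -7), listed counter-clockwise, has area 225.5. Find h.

The doubled signed area Σ (x_i y_{i+1} − x_{i+1} y_i) is linear in h.
With h=0 it equals 91; the coefficient of h is -24 (from the two edges through V_5).
So -24·h + 91 = 2·225.5 = 451 ⇒ h = -15.

-15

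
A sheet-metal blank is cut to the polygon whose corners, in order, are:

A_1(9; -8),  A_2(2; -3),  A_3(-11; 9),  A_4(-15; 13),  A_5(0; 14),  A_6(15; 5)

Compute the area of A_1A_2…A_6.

Apply the shoelace (surveyor's) formula: 2A = Σ (x_i·y_{i+1} − x_{i+1}·y_i), indices taken mod 6.
Σ = (-11) + (-15) + (-8) + (-210) + (-210) + (-165) = -619
Area = |Σ|/2 = 309.5.

309.5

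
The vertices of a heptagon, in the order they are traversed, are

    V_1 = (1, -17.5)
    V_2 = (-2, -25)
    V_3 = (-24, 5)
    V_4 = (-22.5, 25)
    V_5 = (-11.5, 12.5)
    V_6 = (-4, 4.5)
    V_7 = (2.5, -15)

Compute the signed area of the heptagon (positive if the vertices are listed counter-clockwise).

-566.5

Apply the shoelace (surveyor's) formula: 2A = Σ (x_i·y_{i+1} − x_{i+1}·y_i), indices taken mod 7.
Cross-terms: -60, -610, -487.5, 6.25, -1.75, 48.75, -28.75  ⇒  Σ = -1133
Signed area = Σ/2 = -566.5 (negative ⇒ clockwise traversal).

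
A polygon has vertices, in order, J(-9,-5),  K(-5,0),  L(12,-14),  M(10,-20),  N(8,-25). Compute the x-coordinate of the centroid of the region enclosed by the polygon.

181/82

Apply Gauss's area formula. First the cross-terms c_i = x_i·y_{i+1} − x_{i+1}·y_i:
  -25, 70, -100, -90, -265  ⇒  2A = -410, A = -205.
Then Σ (x_i + x_{i+1})·c_i = -2715, so x̄ = -2715 / (6·(-205)) = 181/82.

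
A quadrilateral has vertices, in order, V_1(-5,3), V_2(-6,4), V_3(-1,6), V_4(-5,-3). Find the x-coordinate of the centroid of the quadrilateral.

Apply the shoelace (surveyor's) formula. First the cross-terms c_i = x_i·y_{i+1} − x_{i+1}·y_i:
  -2, -32, 33, -30  ⇒  2A = -31, A = -15.5.
Then Σ (x_i + x_{i+1})·c_i = 348, so x̄ = 348 / (6·(-15.5)) = -116/31.

-116/31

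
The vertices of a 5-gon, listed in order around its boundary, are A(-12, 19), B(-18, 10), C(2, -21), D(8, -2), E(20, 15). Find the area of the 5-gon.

Σ = (222) + (358) + (164) + (160) + (560) = 1464
Area = |Σ|/2 = 732.

732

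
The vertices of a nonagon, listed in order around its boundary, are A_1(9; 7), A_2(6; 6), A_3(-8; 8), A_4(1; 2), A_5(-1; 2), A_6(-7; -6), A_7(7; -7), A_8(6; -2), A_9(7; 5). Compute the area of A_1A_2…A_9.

Apply the surveyor's formula: 2A = Σ (x_i·y_{i+1} − x_{i+1}·y_i), indices taken mod 9.
Cross-terms: 12, 96, -24, 4, 20, 91, 28, 44, 4  ⇒  Σ = 275
Area = |Σ|/2 = 137.5.

137.5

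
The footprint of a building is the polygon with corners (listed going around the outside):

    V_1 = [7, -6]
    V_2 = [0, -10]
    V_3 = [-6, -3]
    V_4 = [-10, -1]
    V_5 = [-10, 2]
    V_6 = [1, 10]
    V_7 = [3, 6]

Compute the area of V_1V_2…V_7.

185

Apply Gauss's area formula: 2A = Σ (x_i·y_{i+1} − x_{i+1}·y_i), indices taken mod 7.
V_1→V_2: (7)(-10) − (0)(-6) = -70
V_2→V_3: (0)(-3) − (-6)(-10) = -60
V_3→V_4: (-6)(-1) − (-10)(-3) = -24
V_4→V_5: (-10)(2) − (-10)(-1) = -30
V_5→V_6: (-10)(10) − (1)(2) = -102
V_6→V_7: (1)(6) − (3)(10) = -24
V_7→V_1: (3)(-6) − (7)(6) = -60
Σ = -370
Area = |Σ|/2 = 185.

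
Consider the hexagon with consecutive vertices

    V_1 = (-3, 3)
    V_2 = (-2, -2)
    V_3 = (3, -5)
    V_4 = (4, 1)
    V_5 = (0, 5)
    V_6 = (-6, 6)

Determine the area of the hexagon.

50.5

Apply the shoelace formula: 2A = Σ (x_i·y_{i+1} − x_{i+1}·y_i), indices taken mod 6.
Cross-terms: 12, 16, 23, 20, 30, 0  ⇒  Σ = 101
Area = |Σ|/2 = 50.5.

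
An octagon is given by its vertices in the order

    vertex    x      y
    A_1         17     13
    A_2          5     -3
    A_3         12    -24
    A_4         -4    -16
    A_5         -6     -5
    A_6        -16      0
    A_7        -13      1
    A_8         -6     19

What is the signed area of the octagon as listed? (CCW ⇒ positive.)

Apply the surveyor's formula: 2A = Σ (x_i·y_{i+1} − x_{i+1}·y_i), indices taken mod 8.
Σ = (-116) + (-84) + (-288) + (-76) + (-80) + (-16) + (-241) + (-401) = -1302
Signed area = Σ/2 = -651 (negative ⇒ clockwise traversal).

-651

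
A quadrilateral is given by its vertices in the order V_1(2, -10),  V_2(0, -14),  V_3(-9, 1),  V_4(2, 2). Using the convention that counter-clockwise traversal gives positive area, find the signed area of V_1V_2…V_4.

-99

Σ = (-28) + (-126) + (-20) + (-24) = -198
Signed area = Σ/2 = -99 (negative ⇒ clockwise traversal).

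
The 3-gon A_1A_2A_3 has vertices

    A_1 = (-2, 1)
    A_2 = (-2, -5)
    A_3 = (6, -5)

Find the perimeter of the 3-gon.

24

|A_1A_2| = √((0)² + (-6)²) = √36 = 6
|A_2A_3| = √((8)² + (0)²) = √64 = 8
|A_3A_1| = √((-8)² + (6)²) = √100 = 10
Perimeter = 6 + 8 + 10 = 24.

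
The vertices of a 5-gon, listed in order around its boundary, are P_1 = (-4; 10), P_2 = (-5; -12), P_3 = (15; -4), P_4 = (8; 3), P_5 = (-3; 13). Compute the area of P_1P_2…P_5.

Apply the shoelace (surveyor's) formula: 2A = Σ (x_i·y_{i+1} − x_{i+1}·y_i), indices taken mod 5.
Σ = (98) + (200) + (77) + (113) + (22) = 510
Area = |Σ|/2 = 255.

255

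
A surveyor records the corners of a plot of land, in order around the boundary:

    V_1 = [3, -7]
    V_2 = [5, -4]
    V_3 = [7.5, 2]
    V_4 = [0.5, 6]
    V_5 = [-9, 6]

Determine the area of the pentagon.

Σ = (23) + (40) + (44) + (57) + (45) = 209
Area = |Σ|/2 = 104.5.

104.5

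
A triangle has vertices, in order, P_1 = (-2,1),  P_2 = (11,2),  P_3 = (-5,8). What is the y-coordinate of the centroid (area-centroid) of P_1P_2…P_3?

11/3

Apply the surveyor's formula. First the cross-terms c_i = x_i·y_{i+1} − x_{i+1}·y_i:
  -15, 98, 11  ⇒  2A = 94, A = 47.
Then Σ (y_i + y_{i+1})·c_i = 1034, so ȳ = 1034 / (6·47) = 11/3.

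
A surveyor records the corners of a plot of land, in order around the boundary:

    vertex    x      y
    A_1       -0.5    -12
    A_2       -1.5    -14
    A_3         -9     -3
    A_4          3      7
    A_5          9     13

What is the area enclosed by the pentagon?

156

A_1→A_2: (-0.5)(-14) − (-1.5)(-12) = -11
A_2→A_3: (-1.5)(-3) − (-9)(-14) = -121.5
A_3→A_4: (-9)(7) − (3)(-3) = -54
A_4→A_5: (3)(13) − (9)(7) = -24
A_5→A_1: (9)(-12) − (-0.5)(13) = -101.5
Σ = -312
Area = |Σ|/2 = 156.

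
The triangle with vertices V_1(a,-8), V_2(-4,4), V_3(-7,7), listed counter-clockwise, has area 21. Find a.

Write out the shoelace sum; only the two edges meeting at V_1 involve a:
2·Area = [((-7)·(-8) − a·7) + (a·4 − (-4)·(-8))] + 0
       = -3·a + 24 = 42
⇒ a = -6.

-6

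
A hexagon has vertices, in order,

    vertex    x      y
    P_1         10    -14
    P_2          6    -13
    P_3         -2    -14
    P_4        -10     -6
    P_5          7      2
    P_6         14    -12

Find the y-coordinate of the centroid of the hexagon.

-326/45

Apply the surveyor's formula. First the cross-terms c_i = x_i·y_{i+1} − x_{i+1}·y_i:
  -46, -110, -128, 22, -112, -76  ⇒  2A = -450, A = -225.
Then Σ (y_i + y_{i+1})·c_i = 9780, so ȳ = 9780 / (6·(-225)) = -326/45.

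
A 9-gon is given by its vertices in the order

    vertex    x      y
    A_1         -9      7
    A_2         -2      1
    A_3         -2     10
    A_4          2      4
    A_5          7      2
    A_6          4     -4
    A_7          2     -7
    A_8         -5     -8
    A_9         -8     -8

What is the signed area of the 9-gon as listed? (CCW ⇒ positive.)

-162

Σ = (5) + (-18) + (-28) + (-24) + (-36) + (-20) + (-51) + (-24) + (-128) = -324
Signed area = Σ/2 = -162 (negative ⇒ clockwise traversal).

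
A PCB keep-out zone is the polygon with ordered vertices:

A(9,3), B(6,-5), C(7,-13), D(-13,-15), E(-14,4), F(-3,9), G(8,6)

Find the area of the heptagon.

Cross-terms: -63, -43, -274, -262, -114, -90, -30  ⇒  Σ = -876
Area = |Σ|/2 = 438.

438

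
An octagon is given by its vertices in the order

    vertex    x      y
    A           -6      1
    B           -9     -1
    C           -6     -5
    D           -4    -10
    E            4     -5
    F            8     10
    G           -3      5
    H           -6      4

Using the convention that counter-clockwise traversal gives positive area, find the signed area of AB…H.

170

Apply the shoelace formula: 2A = Σ (x_i·y_{i+1} − x_{i+1}·y_i), indices taken mod 8.
A→B: (-6)(-1) − (-9)(1) = 15
B→C: (-9)(-5) − (-6)(-1) = 39
C→D: (-6)(-10) − (-4)(-5) = 40
D→E: (-4)(-5) − (4)(-10) = 60
E→F: (4)(10) − (8)(-5) = 80
F→G: (8)(5) − (-3)(10) = 70
G→H: (-3)(4) − (-6)(5) = 18
H→A: (-6)(1) − (-6)(4) = 18
Σ = 340
Signed area = Σ/2 = 170 (positive ⇒ counter-clockwise traversal).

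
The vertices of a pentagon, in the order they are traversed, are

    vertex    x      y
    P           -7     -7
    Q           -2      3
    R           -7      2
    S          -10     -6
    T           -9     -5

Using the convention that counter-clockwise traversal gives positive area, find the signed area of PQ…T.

Apply the shoelace (surveyor's) formula: 2A = Σ (x_i·y_{i+1} − x_{i+1}·y_i), indices taken mod 5.
Σ = (-35) + (17) + (62) + (-4) + (28) = 68
Signed area = Σ/2 = 34 (positive ⇒ counter-clockwise traversal).

34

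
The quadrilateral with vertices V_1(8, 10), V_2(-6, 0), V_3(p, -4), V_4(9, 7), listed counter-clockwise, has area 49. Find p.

The doubled signed area Σ (x_i y_{i+1} − x_{i+1} y_i) is linear in p.
With p=0 it equals 154; the coefficient of p is 7 (from the two edges through V_3).
So 7·p + 154 = 2·49 = 98 ⇒ p = -8.

-8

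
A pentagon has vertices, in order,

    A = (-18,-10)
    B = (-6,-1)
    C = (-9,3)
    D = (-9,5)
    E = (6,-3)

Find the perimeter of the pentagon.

|AB| = √((12)² + (9)²) = √225 = 15
|BC| = √((-3)² + (4)²) = √25 = 5
|CD| = √((0)² + (2)²) = √4 = 2
|DE| = √((15)² + (-8)²) = √289 = 17
|EA| = √((-24)² + (-7)²) = √625 = 25
Perimeter = 15 + 5 + 2 + 17 + 25 = 64.

64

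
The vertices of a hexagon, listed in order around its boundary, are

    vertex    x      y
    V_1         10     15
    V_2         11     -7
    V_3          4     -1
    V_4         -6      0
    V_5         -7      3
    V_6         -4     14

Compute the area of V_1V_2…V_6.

Apply the shoelace formula: 2A = Σ (x_i·y_{i+1} − x_{i+1}·y_i), indices taken mod 6.
Cross-terms: -235, 17, -6, -18, -86, -200  ⇒  Σ = -528
Area = |Σ|/2 = 264.

264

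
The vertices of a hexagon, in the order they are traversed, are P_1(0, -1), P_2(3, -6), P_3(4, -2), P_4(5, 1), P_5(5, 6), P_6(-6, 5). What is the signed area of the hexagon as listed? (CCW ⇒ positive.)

63.5

Apply the surveyor's formula: 2A = Σ (x_i·y_{i+1} − x_{i+1}·y_i), indices taken mod 6.
Σ = (3) + (18) + (14) + (25) + (61) + (6) = 127
Signed area = Σ/2 = 63.5 (positive ⇒ counter-clockwise traversal).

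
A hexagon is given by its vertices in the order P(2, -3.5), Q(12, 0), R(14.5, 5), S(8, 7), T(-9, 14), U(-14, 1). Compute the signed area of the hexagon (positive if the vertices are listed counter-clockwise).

Cross-terms: 42, 60, 61.5, 175, 187, 47  ⇒  Σ = 572.5
Signed area = Σ/2 = 286.25 (positive ⇒ counter-clockwise traversal).

286.25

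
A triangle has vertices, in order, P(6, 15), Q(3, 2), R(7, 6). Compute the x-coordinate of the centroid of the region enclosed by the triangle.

16/3

Apply Gauss's area formula. First the cross-terms c_i = x_i·y_{i+1} − x_{i+1}·y_i:
  -33, 4, 69  ⇒  2A = 40, A = 20.
Then Σ (x_i + x_{i+1})·c_i = 640, so x̄ = 640 / (6·20) = 16/3.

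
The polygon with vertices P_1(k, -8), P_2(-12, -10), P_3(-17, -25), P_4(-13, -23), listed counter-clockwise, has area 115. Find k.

2

The doubled signed area Σ (x_i y_{i+1} − x_{i+1} y_i) is linear in k.
With k=0 it equals 204; the coefficient of k is 13 (from the two edges through P_1).
So 13·k + 204 = 2·115 = 230 ⇒ k = 2.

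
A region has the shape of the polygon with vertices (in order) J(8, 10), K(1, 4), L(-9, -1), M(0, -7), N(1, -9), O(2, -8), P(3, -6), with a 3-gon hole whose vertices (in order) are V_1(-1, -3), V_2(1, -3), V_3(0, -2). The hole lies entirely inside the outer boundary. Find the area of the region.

112.5

Outer boundary:
Apply the shoelace (surveyor's) formula: 2A = Σ (x_i·y_{i+1} − x_{i+1}·y_i), indices taken mod 7.
Σ = (22) + (35) + (63) + (7) + (10) + (12) + (78) = 227
Area = |Σ|/2 = 113.5.
Hole:
V_1→V_2: (-1)(-3) − (1)(-3) = 6
V_2→V_3: (1)(-2) − (0)(-3) = -2
V_3→V_1: (0)(-3) − (-1)(-2) = -2
Σ = 2
Area = |Σ|/2 = 1.
Net area = 113.5 − 1 = 112.5.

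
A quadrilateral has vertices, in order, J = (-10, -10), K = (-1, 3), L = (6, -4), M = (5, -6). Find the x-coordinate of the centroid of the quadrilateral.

Apply the surveyor's formula. First the cross-terms c_i = x_i·y_{i+1} − x_{i+1}·y_i:
  -40, -14, -16, -110  ⇒  2A = -180, A = -90.
Then Σ (x_i + x_{i+1})·c_i = 744, so x̄ = 744 / (6·(-90)) = -62/45.

-62/45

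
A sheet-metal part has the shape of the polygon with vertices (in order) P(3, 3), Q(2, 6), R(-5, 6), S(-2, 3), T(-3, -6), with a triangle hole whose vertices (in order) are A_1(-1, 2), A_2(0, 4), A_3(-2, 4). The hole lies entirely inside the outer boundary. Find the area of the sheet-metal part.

38.5

Outer boundary:
Apply the surveyor's formula: 2A = Σ (x_i·y_{i+1} − x_{i+1}·y_i), indices taken mod 5.
Σ = (12) + (42) + (-3) + (21) + (9) = 81
Area = |Σ|/2 = 40.5.
Hole:
Apply the shoelace formula: 2A = Σ (x_i·y_{i+1} − x_{i+1}·y_i), indices taken mod 3.
Σ = (-4) + (8) + (0) = 4
Area = |Σ|/2 = 2.
Net area = 40.5 − 2 = 38.5.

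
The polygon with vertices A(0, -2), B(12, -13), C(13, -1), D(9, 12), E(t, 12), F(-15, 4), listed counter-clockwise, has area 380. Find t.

-12

The doubled signed area Σ (x_i y_{i+1} − x_{i+1} y_i) is linear in t.
With t=0 it equals 664; the coefficient of t is -8 (from the two edges through E).
So -8·t + 664 = 2·380 = 760 ⇒ t = -12.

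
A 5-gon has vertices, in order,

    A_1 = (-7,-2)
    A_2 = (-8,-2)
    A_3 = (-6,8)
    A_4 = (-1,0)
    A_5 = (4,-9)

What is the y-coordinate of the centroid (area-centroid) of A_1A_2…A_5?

-79/99

Apply the surveyor's formula. First the cross-terms c_i = x_i·y_{i+1} − x_{i+1}·y_i:
  -2, -76, 8, 9, -71  ⇒  2A = -132, A = -66.
Then Σ (y_i + y_{i+1})·c_i = 316, so ȳ = 316 / (6·(-66)) = -79/99.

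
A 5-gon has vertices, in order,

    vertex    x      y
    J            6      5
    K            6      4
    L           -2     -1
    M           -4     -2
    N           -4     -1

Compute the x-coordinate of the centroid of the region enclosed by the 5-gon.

10/11

Apply Gauss's area formula. First the cross-terms c_i = x_i·y_{i+1} − x_{i+1}·y_i:
  -6, 2, 0, -4, -14  ⇒  2A = -22, A = -11.
Then Σ (x_i + x_{i+1})·c_i = -60, so x̄ = -60 / (6·(-11)) = 10/11.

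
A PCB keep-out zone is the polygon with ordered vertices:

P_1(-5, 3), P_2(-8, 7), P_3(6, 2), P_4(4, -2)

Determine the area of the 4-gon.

43.5

Apply Gauss's area formula: 2A = Σ (x_i·y_{i+1} − x_{i+1}·y_i), indices taken mod 4.
P_1→P_2: (-5)(7) − (-8)(3) = -11
P_2→P_3: (-8)(2) − (6)(7) = -58
P_3→P_4: (6)(-2) − (4)(2) = -20
P_4→P_1: (4)(3) − (-5)(-2) = 2
Σ = -87
Area = |Σ|/2 = 43.5.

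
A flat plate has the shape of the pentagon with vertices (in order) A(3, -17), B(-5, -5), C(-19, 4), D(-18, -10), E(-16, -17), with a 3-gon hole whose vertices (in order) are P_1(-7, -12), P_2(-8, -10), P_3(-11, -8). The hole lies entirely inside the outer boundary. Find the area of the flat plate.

256

Outer boundary:
Apply Gauss's area formula: 2A = Σ (x_i·y_{i+1} − x_{i+1}·y_i), indices taken mod 5.
Σ = (-100) + (-115) + (262) + (146) + (323) = 516
Area = |Σ|/2 = 258.
Hole:
Apply the shoelace (surveyor's) formula: 2A = Σ (x_i·y_{i+1} − x_{i+1}·y_i), indices taken mod 3.
Σ = (-26) + (-46) + (76) = 4
Area = |Σ|/2 = 2.
Net area = 258 − 2 = 256.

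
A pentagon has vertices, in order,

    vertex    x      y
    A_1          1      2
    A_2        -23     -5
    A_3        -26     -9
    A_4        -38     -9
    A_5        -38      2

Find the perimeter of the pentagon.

92

|A_1A_2| = √((-24)² + (-7)²) = √625 = 25
|A_2A_3| = √((-3)² + (-4)²) = √25 = 5
|A_3A_4| = √((-12)² + (0)²) = √144 = 12
|A_4A_5| = √((0)² + (11)²) = √121 = 11
|A_5A_1| = √((39)² + (0)²) = √1521 = 39
Perimeter = 25 + 5 + 12 + 11 + 39 = 92.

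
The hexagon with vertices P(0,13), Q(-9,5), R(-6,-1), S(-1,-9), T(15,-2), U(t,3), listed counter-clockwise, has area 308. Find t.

Write out the shoelace sum; only the two edges meeting at U involve t:
2·Area = [(15·3 − t·(-2)) + (t·13 − 0·3)] + 346
       = 15·t + 391 = 616
⇒ t = 15.

15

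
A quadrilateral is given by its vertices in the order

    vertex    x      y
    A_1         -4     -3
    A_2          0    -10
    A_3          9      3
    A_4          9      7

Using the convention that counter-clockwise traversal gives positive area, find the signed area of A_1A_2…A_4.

83.5

Σ = (40) + (90) + (36) + (1) = 167
Signed area = Σ/2 = 83.5 (positive ⇒ counter-clockwise traversal).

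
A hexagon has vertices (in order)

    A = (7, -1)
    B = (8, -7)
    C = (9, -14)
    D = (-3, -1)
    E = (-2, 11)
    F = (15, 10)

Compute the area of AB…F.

Σ = (-41) + (-49) + (-51) + (-35) + (-185) + (-85) = -446
Area = |Σ|/2 = 223.

223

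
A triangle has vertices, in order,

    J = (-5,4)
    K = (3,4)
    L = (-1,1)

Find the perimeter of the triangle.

|JK| = √((8)² + (0)²) = √64 = 8
|KL| = √((-4)² + (-3)²) = √25 = 5
|LJ| = √((-4)² + (3)²) = √25 = 5
Perimeter = 8 + 5 + 5 = 18.

18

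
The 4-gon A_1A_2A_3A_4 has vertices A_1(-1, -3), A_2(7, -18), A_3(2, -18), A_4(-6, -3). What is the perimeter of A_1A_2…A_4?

|A_1A_2| = √((8)² + (-15)²) = √289 = 17
|A_2A_3| = √((-5)² + (0)²) = √25 = 5
|A_3A_4| = √((-8)² + (15)²) = √289 = 17
|A_4A_1| = √((5)² + (0)²) = √25 = 5
Perimeter = 17 + 5 + 17 + 5 = 44.

44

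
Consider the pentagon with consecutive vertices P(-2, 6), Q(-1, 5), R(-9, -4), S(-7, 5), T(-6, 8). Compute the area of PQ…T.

Σ = (-4) + (49) + (-73) + (-26) + (-20) = -74
Area = |Σ|/2 = 37.

37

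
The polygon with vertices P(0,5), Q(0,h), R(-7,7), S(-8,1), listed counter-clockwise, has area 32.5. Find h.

Write out the shoelace sum; only the two edges meeting at Q involve h:
2·Area = [(0·h − 0·5) + (0·7 − (-7)·h)] + 9
       = 7·h + 9 = 65
⇒ h = 8.

8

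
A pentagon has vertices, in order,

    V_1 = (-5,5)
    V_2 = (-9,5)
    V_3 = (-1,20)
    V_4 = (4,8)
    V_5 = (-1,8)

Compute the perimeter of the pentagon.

|V_1V_2| = √((-4)² + (0)²) = √16 = 4
|V_2V_3| = √((8)² + (15)²) = √289 = 17
|V_3V_4| = √((5)² + (-12)²) = √169 = 13
|V_4V_5| = √((-5)² + (0)²) = √25 = 5
|V_5V_1| = √((-4)² + (-3)²) = √25 = 5
Perimeter = 4 + 17 + 13 + 5 + 5 = 44.

44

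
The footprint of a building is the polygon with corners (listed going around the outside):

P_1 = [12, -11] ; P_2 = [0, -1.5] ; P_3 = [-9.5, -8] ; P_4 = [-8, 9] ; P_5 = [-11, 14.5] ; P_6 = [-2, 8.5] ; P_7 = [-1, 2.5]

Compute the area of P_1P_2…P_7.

P_1→P_2: (12)(-1.5) − (0)(-11) = -18
P_2→P_3: (0)(-8) − (-9.5)(-1.5) = -14.25
P_3→P_4: (-9.5)(9) − (-8)(-8) = -149.5
P_4→P_5: (-8)(14.5) − (-11)(9) = -17
P_5→P_6: (-11)(8.5) − (-2)(14.5) = -64.5
P_6→P_7: (-2)(2.5) − (-1)(8.5) = 3.5
P_7→P_1: (-1)(-11) − (12)(2.5) = -19
Σ = -278.75
Area = |Σ|/2 = 139.375.

139.375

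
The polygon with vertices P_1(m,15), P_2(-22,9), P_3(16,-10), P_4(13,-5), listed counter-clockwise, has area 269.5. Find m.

-8

The doubled signed area Σ (x_i y_{i+1} − x_{i+1} y_i) is linear in m.
With m=0 it equals 651; the coefficient of m is 14 (from the two edges through P_1).
So 14·m + 651 = 2·269.5 = 539 ⇒ m = -8.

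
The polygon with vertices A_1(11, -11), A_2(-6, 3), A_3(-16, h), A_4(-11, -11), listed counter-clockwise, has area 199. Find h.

The doubled signed area Σ (x_i y_{i+1} − x_{i+1} y_i) is linear in h.
With h=0 it equals 433; the coefficient of h is 5 (from the two edges through A_3).
So 5·h + 433 = 2·199 = 398 ⇒ h = -7.

-7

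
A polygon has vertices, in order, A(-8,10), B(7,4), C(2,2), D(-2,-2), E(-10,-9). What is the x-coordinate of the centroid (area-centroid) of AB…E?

-182/45

Apply the shoelace formula. First the cross-terms c_i = x_i·y_{i+1} − x_{i+1}·y_i:
  -102, 6, 0, -2, -172  ⇒  2A = -270, A = -135.
Then Σ (x_i + x_{i+1})·c_i = 3276, so x̄ = 3276 / (6·(-135)) = -182/45.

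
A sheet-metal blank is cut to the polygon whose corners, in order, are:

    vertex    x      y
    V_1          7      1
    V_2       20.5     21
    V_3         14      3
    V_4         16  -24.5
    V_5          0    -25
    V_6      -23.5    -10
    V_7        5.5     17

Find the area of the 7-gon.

Apply the shoelace formula: 2A = Σ (x_i·y_{i+1} − x_{i+1}·y_i), indices taken mod 7.
V_1→V_2: (7)(21) − (20.5)(1) = 126.5
V_2→V_3: (20.5)(3) − (14)(21) = -232.5
V_3→V_4: (14)(-24.5) − (16)(3) = -391
V_4→V_5: (16)(-25) − (0)(-24.5) = -400
V_5→V_6: (0)(-10) − (-23.5)(-25) = -587.5
V_6→V_7: (-23.5)(17) − (5.5)(-10) = -344.5
V_7→V_1: (5.5)(1) − (7)(17) = -113.5
Σ = -1942.5
Area = |Σ|/2 = 971.25.

971.25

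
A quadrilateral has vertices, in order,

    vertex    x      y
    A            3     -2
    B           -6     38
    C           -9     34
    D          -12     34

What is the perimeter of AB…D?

88

|AB| = √((-9)² + (40)²) = √1681 = 41
|BC| = √((-3)² + (-4)²) = √25 = 5
|CD| = √((-3)² + (0)²) = √9 = 3
|DA| = √((15)² + (-36)²) = √1521 = 39
Perimeter = 41 + 5 + 3 + 39 = 88.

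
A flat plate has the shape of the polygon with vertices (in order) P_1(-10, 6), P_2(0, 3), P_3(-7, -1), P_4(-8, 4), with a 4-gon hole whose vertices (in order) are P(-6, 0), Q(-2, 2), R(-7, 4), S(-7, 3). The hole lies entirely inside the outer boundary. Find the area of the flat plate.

Outer boundary:
Σ = (-30) + (21) + (-36) + (-8) = -53
Area = |Σ|/2 = 26.5.
Hole:
Σ = (-12) + (6) + (7) + (18) = 19
Area = |Σ|/2 = 9.5.
Net area = 26.5 − 9.5 = 17.

17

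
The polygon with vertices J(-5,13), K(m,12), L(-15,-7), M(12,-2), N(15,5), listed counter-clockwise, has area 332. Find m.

Write out the shoelace sum; only the two edges meeting at K involve m:
2·Area = [((-5)·12 − m·13) + (m·(-7) − (-15)·12)] + 424
       = -20·m + 544 = 664
⇒ m = -6.

-6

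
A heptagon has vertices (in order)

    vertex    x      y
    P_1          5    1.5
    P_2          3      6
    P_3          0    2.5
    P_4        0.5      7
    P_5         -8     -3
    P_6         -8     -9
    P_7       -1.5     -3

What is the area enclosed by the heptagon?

78.75

Σ = (25.5) + (7.5) + (-1.25) + (54.5) + (48) + (10.5) + (12.75) = 157.5
Area = |Σ|/2 = 78.75.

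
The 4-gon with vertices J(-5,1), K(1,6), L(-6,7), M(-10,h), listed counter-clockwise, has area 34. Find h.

The doubled signed area Σ (x_i y_{i+1} − x_{i+1} y_i) is linear in h.
With h=0 it equals 72; the coefficient of h is -1 (from the two edges through M).
So -1·h + 72 = 2·34 = 68 ⇒ h = 4.

4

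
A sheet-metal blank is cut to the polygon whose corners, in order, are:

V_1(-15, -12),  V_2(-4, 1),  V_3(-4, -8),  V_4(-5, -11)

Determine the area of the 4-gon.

64

Apply the shoelace (surveyor's) formula: 2A = Σ (x_i·y_{i+1} − x_{i+1}·y_i), indices taken mod 4.
V_1→V_2: (-15)(1) − (-4)(-12) = -63
V_2→V_3: (-4)(-8) − (-4)(1) = 36
V_3→V_4: (-4)(-11) − (-5)(-8) = 4
V_4→V_1: (-5)(-12) − (-15)(-11) = -105
Σ = -128
Area = |Σ|/2 = 64.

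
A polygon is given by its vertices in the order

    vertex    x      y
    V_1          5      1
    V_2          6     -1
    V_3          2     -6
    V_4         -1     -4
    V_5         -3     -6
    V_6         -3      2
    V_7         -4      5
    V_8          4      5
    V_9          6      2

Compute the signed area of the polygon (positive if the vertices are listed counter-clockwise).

-81

Apply the shoelace formula: 2A = Σ (x_i·y_{i+1} − x_{i+1}·y_i), indices taken mod 9.
V_1→V_2: (5)(-1) − (6)(1) = -11
V_2→V_3: (6)(-6) − (2)(-1) = -34
V_3→V_4: (2)(-4) − (-1)(-6) = -14
V_4→V_5: (-1)(-6) − (-3)(-4) = -6
V_5→V_6: (-3)(2) − (-3)(-6) = -24
V_6→V_7: (-3)(5) − (-4)(2) = -7
V_7→V_8: (-4)(5) − (4)(5) = -40
V_8→V_9: (4)(2) − (6)(5) = -22
V_9→V_1: (6)(1) − (5)(2) = -4
Σ = -162
Signed area = Σ/2 = -81 (negative ⇒ clockwise traversal).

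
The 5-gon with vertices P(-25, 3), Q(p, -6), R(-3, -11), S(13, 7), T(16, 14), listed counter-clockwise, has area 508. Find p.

Write out the shoelace sum; only the two edges meeting at Q involve p:
2·Area = [((-25)·(-6) − p·3) + (p·(-11) − (-3)·(-6))] + 590
       = -14·p + 722 = 1016
⇒ p = -21.

-21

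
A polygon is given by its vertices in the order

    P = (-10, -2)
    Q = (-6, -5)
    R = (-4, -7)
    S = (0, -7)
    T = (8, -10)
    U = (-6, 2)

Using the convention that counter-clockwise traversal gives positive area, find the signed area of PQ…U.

P→Q: (-10)(-5) − (-6)(-2) = 38
Q→R: (-6)(-7) − (-4)(-5) = 22
R→S: (-4)(-7) − (0)(-7) = 28
S→T: (0)(-10) − (8)(-7) = 56
T→U: (8)(2) − (-6)(-10) = -44
U→P: (-6)(-2) − (-10)(2) = 32
Σ = 132
Signed area = Σ/2 = 66 (positive ⇒ counter-clockwise traversal).

66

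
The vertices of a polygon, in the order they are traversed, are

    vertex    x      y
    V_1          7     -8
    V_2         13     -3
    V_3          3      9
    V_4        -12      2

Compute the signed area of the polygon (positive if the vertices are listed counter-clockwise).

202.5

V_1→V_2: (7)(-3) − (13)(-8) = 83
V_2→V_3: (13)(9) − (3)(-3) = 126
V_3→V_4: (3)(2) − (-12)(9) = 114
V_4→V_1: (-12)(-8) − (7)(2) = 82
Σ = 405
Signed area = Σ/2 = 202.5 (positive ⇒ counter-clockwise traversal).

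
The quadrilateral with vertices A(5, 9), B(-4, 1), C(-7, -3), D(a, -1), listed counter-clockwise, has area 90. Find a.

Write out the shoelace sum; only the two edges meeting at D involve a:
2·Area = [((-7)·(-1) − a·(-3)) + (a·9 − 5·(-1))] + 60
       = 12·a + 72 = 180
⇒ a = 9.

9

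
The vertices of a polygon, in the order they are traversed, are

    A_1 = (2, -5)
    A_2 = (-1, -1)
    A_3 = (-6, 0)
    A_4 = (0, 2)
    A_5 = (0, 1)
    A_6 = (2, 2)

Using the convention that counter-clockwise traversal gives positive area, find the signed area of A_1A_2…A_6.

Apply the shoelace (surveyor's) formula: 2A = Σ (x_i·y_{i+1} − x_{i+1}·y_i), indices taken mod 6.
A_1→A_2: (2)(-1) − (-1)(-5) = -7
A_2→A_3: (-1)(0) − (-6)(-1) = -6
A_3→A_4: (-6)(2) − (0)(0) = -12
A_4→A_5: (0)(1) − (0)(2) = 0
A_5→A_6: (0)(2) − (2)(1) = -2
A_6→A_1: (2)(-5) − (2)(2) = -14
Σ = -41
Signed area = Σ/2 = -20.5 (negative ⇒ clockwise traversal).

-20.5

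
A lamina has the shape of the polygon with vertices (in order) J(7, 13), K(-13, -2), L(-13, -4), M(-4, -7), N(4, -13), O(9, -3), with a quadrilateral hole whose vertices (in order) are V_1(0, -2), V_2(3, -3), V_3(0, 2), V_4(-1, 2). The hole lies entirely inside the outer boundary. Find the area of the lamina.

281.5

Outer boundary:
Apply the shoelace formula: 2A = Σ (x_i·y_{i+1} − x_{i+1}·y_i), indices taken mod 6.
J→K: (7)(-2) − (-13)(13) = 155
K→L: (-13)(-4) − (-13)(-2) = 26
L→M: (-13)(-7) − (-4)(-4) = 75
M→N: (-4)(-13) − (4)(-7) = 80
N→O: (4)(-3) − (9)(-13) = 105
O→J: (9)(13) − (7)(-3) = 138
Σ = 579
Area = |Σ|/2 = 289.5.
Hole:
Apply the shoelace formula: 2A = Σ (x_i·y_{i+1} − x_{i+1}·y_i), indices taken mod 4.
V_1→V_2: (0)(-3) − (3)(-2) = 6
V_2→V_3: (3)(2) − (0)(-3) = 6
V_3→V_4: (0)(2) − (-1)(2) = 2
V_4→V_1: (-1)(-2) − (0)(2) = 2
Σ = 16
Area = |Σ|/2 = 8.
Net area = 289.5 − 8 = 281.5.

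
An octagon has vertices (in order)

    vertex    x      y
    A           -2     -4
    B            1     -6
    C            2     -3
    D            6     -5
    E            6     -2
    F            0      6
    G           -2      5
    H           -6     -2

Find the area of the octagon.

Cross-terms: 16, 9, 8, 18, 36, 12, 34, 20  ⇒  Σ = 153
Area = |Σ|/2 = 76.5.

76.5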